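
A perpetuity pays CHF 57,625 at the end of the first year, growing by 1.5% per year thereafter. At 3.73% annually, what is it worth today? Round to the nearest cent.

CHF 2,584,080.72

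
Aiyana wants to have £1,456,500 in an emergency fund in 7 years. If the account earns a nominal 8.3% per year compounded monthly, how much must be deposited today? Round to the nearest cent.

With 12 periods per year: i = 0.00691667, n = 84.
PV = FV·(1+i)^(−n) = 1,456,500 × 0.560459 = 816,307.9315

£816,307.93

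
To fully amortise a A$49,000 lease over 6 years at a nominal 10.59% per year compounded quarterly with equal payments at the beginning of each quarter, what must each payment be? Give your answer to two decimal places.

A$2,712.75

Periodic rate i = 0.1059/4 = 0.026475; n = 6 × 4 = 24 periods.
Annuity-PV factor × (1+i) = 18.062852; PMT = 49000 / 18.062852 = 2,712.7498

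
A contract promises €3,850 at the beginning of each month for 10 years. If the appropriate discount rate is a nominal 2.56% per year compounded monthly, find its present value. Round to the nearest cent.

With 12 periods per year: i = 0.00213333, n = 120.
PV = 3850 × [1 − (1+0.00213333)^(−120)] / 0.00213333 × (1+i) = 3850 × 105.997636 = 408,090.8989
(annuity-due: payments at period start, so ×(1+i).)

€408,090.90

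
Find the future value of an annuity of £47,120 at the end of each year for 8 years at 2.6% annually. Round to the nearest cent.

£413,106.33

Accumulation factor s(8|0.026) = 8.767112; FV = 47120 × 8.767112 = 413,106.3290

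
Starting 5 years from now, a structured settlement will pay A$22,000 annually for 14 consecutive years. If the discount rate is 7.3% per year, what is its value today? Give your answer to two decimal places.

A$142,570.90

PV at t=4 (ordinary 14-year annuity): 22000 × a(14|0.073) = 22000 × 8.590276 = 188,986.0629
Discount back 4 years: 188,986.0629 × (1+0.073)^(−4) = 188,986.0629 × 0.754399 = 142,570.8995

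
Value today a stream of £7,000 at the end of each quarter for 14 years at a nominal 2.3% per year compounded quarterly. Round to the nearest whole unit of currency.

i = 0.023/4 = 0.00575 per quarter; n = 14·4 = 56.
Annuity factor a(56|0.00575) = 47.762291; PV = 7000 × 47.762291 = 334,336.0364

£334,336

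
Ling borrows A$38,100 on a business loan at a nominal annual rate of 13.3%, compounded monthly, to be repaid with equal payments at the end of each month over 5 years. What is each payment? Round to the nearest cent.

Periodic rate i = 0.133/12 = 0.0110833; n = 5 × 12 = 60 periods.
Annuity-PV factor = 43.654891; PMT = 38100 / 43.654891 = 872.7544

A$872.75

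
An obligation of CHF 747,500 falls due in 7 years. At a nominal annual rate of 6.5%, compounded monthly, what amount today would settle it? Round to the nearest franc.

CHF 474,833

i = 0.065/12 = 0.00541667 per month; n = 7·12 = 84.
PV = FV·(1+i)^(−n) = 747,500 × 0.635227 = 474,832.5260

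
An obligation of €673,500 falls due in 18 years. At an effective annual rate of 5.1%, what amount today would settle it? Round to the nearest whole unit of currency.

€275,099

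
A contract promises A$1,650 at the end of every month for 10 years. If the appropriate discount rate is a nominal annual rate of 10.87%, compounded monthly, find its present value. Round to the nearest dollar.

A$120,425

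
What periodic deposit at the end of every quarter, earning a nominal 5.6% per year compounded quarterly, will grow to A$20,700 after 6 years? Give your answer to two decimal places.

Periodic rate i = 0.056/4 = 0.014; n = 6 × 4 = 24 periods.
PMT = 20700 / ( [(1+0.014)^24 − 1] / 0.014 ) = 20700 / 28.291570 = 731.6667

A$731.67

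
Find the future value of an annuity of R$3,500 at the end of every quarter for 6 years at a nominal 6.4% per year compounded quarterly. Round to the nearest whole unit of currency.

i = 0.064/4 = 0.016 per quarter; n = 6·4 = 24.
FV = 3500 × [(1+0.016)^24 − 1] / 0.016 = 3500 × 28.980601 = 101,432.1027

R$101,432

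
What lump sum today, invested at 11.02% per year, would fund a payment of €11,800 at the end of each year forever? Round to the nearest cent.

€107,078.04

PV = C/r = 11800/0.1102 = 107,078.0399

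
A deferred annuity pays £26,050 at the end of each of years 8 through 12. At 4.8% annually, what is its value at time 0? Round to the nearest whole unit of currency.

£81,681

Value one period before first payment (t=7): 26050 × [1 − (1+0.048)^(−5)] / 0.048 = 26050 × 4.353518 = 113,409.1355
Discount back 7 years: 113,409.1355 × (1+0.048)^(−7) = 113,409.1355 × 0.720230 = 81,680.6267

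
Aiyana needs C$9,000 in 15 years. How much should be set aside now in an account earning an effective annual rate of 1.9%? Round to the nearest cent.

C$6,786.25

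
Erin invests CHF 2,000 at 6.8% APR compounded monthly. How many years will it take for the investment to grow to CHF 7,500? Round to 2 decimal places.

Periodic rate i = 0.068/12 = 0.00566667.
n = ln(7500/2000) / ln(1+0.00566667) = ln(3.75000) / 0.005651 = 233.9113 months
= 233.9113/12 years

19.49 years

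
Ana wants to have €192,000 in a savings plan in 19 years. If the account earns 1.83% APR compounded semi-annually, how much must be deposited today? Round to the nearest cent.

€135,826.25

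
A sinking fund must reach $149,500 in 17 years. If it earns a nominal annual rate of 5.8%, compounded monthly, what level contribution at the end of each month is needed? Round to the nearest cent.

Periodic rate i = 0.058/12 = 0.00483333; n = 17 × 12 = 204 periods.
PMT = 149500 / ( [(1+0.00483333)^204 − 1] / 0.00483333 ) = 149500 / 346.372124 = 431.6167

$431.62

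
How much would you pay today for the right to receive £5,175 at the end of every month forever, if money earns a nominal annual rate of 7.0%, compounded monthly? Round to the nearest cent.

£887,142.86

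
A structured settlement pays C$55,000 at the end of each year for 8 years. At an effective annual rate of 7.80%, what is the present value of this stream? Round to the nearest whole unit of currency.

C$318,478

Annuity factor a(8|0.078) = 5.790513; PV = 55000 × 5.790513 = 318,478.2181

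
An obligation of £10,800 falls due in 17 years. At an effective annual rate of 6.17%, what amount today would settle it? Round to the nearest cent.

£3,902.95

Discount factor = (1+0.0617)^(−17) = 0.361384; PV = 10,800 × 0.361384 = 3,902.9489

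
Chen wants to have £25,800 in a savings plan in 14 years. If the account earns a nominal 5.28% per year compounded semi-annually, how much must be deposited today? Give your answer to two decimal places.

With 2 periods per year: i = 0.0264, n = 28.
Discount factor = (1+0.0264)^(−28) = 0.482097; PV = 25,800 × 0.482097 = 12,438.0899

£12,438.09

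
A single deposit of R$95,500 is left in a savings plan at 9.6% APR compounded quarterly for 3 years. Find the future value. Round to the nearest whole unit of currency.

R$126,941

i = 0.096/4 = 0.024 per quarter; n = 3·4 = 12.
95,500 × (1+0.024)^12 = 95,500 × 1.329228 = 126,941.2736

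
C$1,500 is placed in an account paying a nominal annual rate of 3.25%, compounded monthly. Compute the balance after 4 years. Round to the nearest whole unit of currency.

With 12 periods per year: i = 0.00270833, n = 48.
FV = PV·(1+i)^n = 1,500 × 1.138628 = 1,707.9424

C$1,708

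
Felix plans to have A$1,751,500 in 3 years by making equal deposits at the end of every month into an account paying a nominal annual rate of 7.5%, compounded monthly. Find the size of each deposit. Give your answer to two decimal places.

A$43,535.67

i = 0.075/12 = 0.00625 per month; n = 3·12 = 36.
PMT = 1.7515e+06 / ( [(1+0.00625)^36 − 1] / 0.00625 ) = 1.7515e+06 / 40.231382 = 43,535.6661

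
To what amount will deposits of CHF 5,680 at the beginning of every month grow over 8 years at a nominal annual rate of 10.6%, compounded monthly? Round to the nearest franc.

Periodic rate i = 0.106/12 = 0.00883333; n = 8 × 12 = 96 periods.
FV = 5680 × [(1+0.00883333)^96 − 1] / 0.00883333 × (1+i) = 5680 × 151.472820 = 860,365.6186
Payments are at the start of each period, so multiply by (1+i).

CHF 860,366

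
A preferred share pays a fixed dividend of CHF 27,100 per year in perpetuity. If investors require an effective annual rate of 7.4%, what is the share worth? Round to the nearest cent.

CHF 366,216.22

PV = PMT / i = 27100 / 0.074 = 366,216.2162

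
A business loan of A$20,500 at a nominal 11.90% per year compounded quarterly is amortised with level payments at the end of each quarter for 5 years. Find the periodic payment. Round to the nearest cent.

i = 0.119/4 = 0.02975 per quarter; n = 5·4 = 20.
PMT = 20500 / ( [1 − (1+0.02975)^(−20)] / 0.02975 ) = 20500 / 14.911921 = 1,374.7391

A$1,374.74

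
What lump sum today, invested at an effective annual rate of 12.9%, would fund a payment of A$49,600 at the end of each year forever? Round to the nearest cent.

A$384,496.12

PV = C/r = 49600/0.129 = 384,496.1240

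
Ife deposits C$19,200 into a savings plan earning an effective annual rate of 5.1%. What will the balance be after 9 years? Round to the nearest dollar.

FV = 19,200 × (1 + 0.051)^9 = 30,041.7808

C$30,042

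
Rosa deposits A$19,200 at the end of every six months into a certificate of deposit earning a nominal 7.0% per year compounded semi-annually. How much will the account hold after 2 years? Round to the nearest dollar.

Periodic rate i = 0.07/2 = 0.035; n = 2 × 2 = 4 periods.
Accumulation factor s(4|0.035) = 4.214943; FV = 19200 × 4.214943 = 80,926.9032

A$80,927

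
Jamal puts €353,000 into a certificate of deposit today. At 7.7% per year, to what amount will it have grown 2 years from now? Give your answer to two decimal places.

€409,454.94

FV = PV·(1+i)^n = 353,000 × 1.159929 = 409,454.9370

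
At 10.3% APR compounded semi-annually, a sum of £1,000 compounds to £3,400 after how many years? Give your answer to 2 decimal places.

Periodic rate i = 0.103/2 = 0.0515.
n = ln(3400/1000) / ln(1+0.0515) = ln(3.40000) / 0.050218 = 24.3694 half-years
= 24.3694/2 years

12.18 years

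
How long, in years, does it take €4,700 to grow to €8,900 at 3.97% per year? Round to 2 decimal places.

16.40 years

n = ln(8900/4700) / ln(1+0.0397) = ln(1.89362) / 0.038932 = 16.4000 years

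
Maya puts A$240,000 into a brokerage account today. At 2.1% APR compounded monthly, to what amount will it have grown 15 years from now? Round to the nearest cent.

With 12 periods per year: i = 0.00175, n = 180.
FV = PV·(1+i)^n = 240,000 × 1.369882 = 328,771.7100

A$328,771.71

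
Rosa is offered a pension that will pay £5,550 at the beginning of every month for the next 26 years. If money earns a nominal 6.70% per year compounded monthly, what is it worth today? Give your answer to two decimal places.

£823,633.33

i = 0.067/12 = 0.00558333 per month; n = 26·12 = 312.
Annuity factor a(312|0.00558333) × (1+i) = 148.402402; PV = 5550 × 148.402402 = 823,633.3284
(Beginning-of-period payments → annuity-due factor ×(1+i).)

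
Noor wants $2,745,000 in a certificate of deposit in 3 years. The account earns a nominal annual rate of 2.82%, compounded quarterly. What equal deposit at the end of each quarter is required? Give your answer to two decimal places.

Periodic rate i = 0.0282/4 = 0.00705; n = 3 × 4 = 12 periods.
FV-annuity factor = 12.476410; PMT = 2.745e+06 / 12.476410 = 220,015.2132

$220,015.21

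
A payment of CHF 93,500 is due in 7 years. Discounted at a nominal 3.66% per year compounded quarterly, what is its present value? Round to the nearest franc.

Periodic rate i = 0.0366/4 = 0.00915; n = 7 × 4 = 28 periods.
Discount factor = (1+0.00915)^(−28) = 0.774889; PV = 93,500 × 0.774889 = 72,452.1577

CHF 72,452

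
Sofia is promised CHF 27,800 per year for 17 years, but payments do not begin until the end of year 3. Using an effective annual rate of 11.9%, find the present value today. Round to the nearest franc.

Value one period before first payment (t=2): 27800 × [1 − (1+0.119)^(−17)] / 0.119 = 27800 × 7.160732 = 199,068.3526
PV₀ = 199,068.3526 / (1+0.119)^2 = 199,068.3526 / 1.252161 = 158,979.8377

CHF 158,980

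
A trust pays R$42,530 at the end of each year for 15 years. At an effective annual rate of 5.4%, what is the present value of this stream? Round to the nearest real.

R$429,750

Annuity factor a(15|0.054) = 10.104624; PV = 42530 × 10.104624 = 429,749.6473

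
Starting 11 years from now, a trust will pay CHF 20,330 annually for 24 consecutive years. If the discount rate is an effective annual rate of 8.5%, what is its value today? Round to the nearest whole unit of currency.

CHF 90,853

Value one period before first payment (t=10): 20330 × [1 − (1+0.085)^(−24)] / 0.085 = 20330 × 10.104097 = 205,416.2919
PV₀ = 205,416.2919 / (1+0.085)^10 = 205,416.2919 / 2.260983 = 90,852.6299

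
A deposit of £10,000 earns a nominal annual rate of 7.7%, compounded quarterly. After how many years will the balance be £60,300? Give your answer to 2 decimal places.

23.56 years

Periodic rate i = 0.077/4 = 0.01925.
n = ln(60300/10000) / ln(1+0.01925) = ln(6.03000) / 0.019067 = 94.2330 quarters
= 94.2330/4 years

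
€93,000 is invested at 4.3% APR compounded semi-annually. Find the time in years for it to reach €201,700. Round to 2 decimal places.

18.20 years

Periodic rate i = 0.043/2 = 0.0215.
(1+i)^n = 201700/93000 = 2.16882, so n = ln 2.16882 / ln 1.0215 = 36.3942 half-years
= 36.3942/2 years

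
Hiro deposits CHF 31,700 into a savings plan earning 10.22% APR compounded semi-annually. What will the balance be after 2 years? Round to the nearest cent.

CHF 38,693.27

i = 0.1022/2 = 0.0511 per half-year; n = 2·2 = 4.
31,700 × (1+0.0511)^4 = 31,700 × 1.220608 = 38,693.2676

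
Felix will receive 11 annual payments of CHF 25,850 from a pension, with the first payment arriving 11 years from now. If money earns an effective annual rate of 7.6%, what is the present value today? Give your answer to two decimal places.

CHF 90,457.65

Value one period before first payment (t=10): 25850 × [1 − (1+0.076)^(−11)] / 0.076 = 25850 × 7.279599 = 188,177.6371
PV₀ = 188,177.6371 / (1+0.076)^10 = 188,177.6371 / 2.080284 = 90,457.6493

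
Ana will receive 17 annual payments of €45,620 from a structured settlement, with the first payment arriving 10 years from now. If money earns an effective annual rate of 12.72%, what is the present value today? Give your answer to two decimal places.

€106,138.50

PV at t=9 (ordinary 17-year annuity): 45620 × a(17|0.1272) = 45620 × 6.834811 = 311,804.0646
Discount back 9 years: 311,804.0646 × (1+0.1272)^(−9) = 311,804.0646 × 0.340401 = 106,138.5014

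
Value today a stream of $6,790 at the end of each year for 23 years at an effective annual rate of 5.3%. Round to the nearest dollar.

$89,052

PV = PMT · [1 − (1+i)^(−n)] / i = 6790 · 13.115226 = 89,052.3865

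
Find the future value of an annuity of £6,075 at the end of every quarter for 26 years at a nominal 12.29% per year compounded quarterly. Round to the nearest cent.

i = 0.1229/4 = 0.030725 per quarter; n = 26·4 = 104.
FV = PMT · [(1+i)^n − 1] / i = 6075 · 724.914318 = 4,403,854.4842

£4,403,854.48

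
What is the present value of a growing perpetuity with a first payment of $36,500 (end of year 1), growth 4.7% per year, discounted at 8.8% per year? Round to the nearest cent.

PV = D₁/(r − g) = 36500/(0.088 − 0.047) = 890,243.9024

$890,243.90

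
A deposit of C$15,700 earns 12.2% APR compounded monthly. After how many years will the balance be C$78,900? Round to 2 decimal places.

Periodic rate i = 0.122/12 = 0.0101667.
n = ln(78900/15700) / ln(1+0.0101667) = ln(5.02548) / 0.010115 = 159.6112 months
= 159.6112/12 years

13.30 years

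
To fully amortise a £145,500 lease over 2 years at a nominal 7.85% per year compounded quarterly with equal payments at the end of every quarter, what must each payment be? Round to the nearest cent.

i = 0.0785/4 = 0.019625 per quarter; n = 2·4 = 8.
Annuity-PV factor = 7.337335; PMT = 145500 / 7.337335 = 19,830.0874

£19,830.09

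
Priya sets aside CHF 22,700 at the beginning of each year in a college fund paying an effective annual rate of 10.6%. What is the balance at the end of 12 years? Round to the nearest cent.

FV = 22700 × [(1+0.106)^12 − 1] / 0.106 × (1+i) = 22700 × 24.521157 = 556,630.2586
Payments are at the start of each period, so multiply by (1+i).

CHF 556,630.26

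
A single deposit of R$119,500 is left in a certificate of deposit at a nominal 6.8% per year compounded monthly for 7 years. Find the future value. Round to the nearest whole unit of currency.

i = 0.068/12 = 0.00566667 per month; n = 7·12 = 84.
119,500 × (1+0.00566667)^84 = 119,500 × 1.607462 = 192,091.6839

R$192,092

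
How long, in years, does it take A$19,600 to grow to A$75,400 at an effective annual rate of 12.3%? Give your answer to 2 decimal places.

(1+i)^n = 75400/19600 = 3.84694, so n = ln 3.84694 / ln 1.123 = 11.6141 years

11.61 years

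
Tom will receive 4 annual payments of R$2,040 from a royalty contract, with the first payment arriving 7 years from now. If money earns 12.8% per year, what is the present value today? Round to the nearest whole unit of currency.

R$2,958

PV at t=6 (ordinary 4-year annuity): 2040 × a(4|0.128) = 2040 × 2.986874 = 6,093.2236
PV₀ = 6,093.2236 / (1+0.128)^6 = 6,093.2236 / 2.059940 = 2,957.9615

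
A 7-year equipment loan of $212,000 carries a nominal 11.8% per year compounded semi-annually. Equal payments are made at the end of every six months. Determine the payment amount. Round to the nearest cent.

$22,666.98

With 2 periods per year: i = 0.059, n = 14.
PMT = 212000 / ( [1 − (1+0.059)^(−14)] / 0.059 ) = 212000 / 9.352810 = 22,666.9849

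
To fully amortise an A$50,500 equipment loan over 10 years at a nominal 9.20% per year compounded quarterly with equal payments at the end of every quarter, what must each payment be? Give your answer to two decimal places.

A$1,944.56

Periodic rate i = 0.092/4 = 0.023; n = 10 × 4 = 40 periods.
Annuity-PV factor = 25.969847; PMT = 50500 / 25.969847 = 1,944.5629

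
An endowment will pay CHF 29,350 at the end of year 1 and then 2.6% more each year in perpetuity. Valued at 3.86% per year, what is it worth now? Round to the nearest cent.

CHF 2,329,365.08

PV = PMT / (i − g) = 29350 / (0.0386 − 0.026) = 29350 / 0.012600 = 2,329,365.0794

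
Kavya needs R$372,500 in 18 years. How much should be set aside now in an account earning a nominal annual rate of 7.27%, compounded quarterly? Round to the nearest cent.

With 4 periods per year: i = 0.018175, n = 72.
Discount factor = (1+0.018175)^(−72) = 0.273392; PV = 372,500 × 0.273392 = 101,838.3534

R$101,838.35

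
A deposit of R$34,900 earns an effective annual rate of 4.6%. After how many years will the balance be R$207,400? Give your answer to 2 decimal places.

39.63 years

(1+i)^n = 207400/34900 = 5.94269, so n = ln 5.94269 / ln 1.046 = 39.6271 years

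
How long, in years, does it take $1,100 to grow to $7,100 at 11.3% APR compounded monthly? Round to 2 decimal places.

16.58 years

Periodic rate i = 0.113/12 = 0.00941667.
(1+i)^n = 7100/1100 = 6.45455, so n = ln 6.45455 / ln 1.00942 = 198.9612 months
= 198.9612/12 years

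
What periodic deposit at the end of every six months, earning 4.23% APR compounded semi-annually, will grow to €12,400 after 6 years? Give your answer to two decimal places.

€918.58

i = 0.0423/2 = 0.02115 per half-year; n = 6·2 = 12.
FV-annuity factor = 13.499157; PMT = 12400 / 13.499157 = 918.5759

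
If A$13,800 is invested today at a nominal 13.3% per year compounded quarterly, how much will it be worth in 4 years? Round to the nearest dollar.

i = 0.133/4 = 0.03325 per quarter; n = 4·4 = 16.
13,800 × (1+0.03325)^16 = 13,800 × 1.687666 = 23,289.7974

A$23,290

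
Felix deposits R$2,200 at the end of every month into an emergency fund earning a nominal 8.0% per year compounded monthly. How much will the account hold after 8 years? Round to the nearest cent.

With 12 periods per year: i = 0.00666667, n = 96.
FV = 2200 × [(1+0.00666667)^96 − 1] / 0.00666667 = 2200 × 133.868583 = 294,510.8826

R$294,510.88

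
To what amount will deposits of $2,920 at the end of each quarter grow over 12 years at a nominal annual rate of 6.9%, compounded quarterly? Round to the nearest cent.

i = 0.069/4 = 0.01725 per quarter; n = 12·4 = 48.
FV = PMT · [(1+i)^n − 1] / i = 2920 · 73.775893 = 215,425.6076

$215,425.61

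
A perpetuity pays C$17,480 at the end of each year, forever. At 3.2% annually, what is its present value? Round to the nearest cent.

PV = C/r = 17480/0.032 = 546,250.0000

C$546,250.00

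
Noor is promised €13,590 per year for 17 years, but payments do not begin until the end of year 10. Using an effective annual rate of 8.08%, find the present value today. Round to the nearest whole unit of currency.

PV at t=9 (ordinary 17-year annuity): 13590 × a(17|0.0808) = 13590 × 9.073166 = 123,304.3326
PV₀ = 123,304.3326 / (1+0.0808)^9 = 123,304.3326 / 2.012371 = 61,273.1648

€61,273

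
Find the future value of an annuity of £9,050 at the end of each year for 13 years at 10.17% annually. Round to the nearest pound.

£224,450

Accumulation factor s(13|0.1017) = 24.801153; FV = 9050 × 24.801153 = 224,450.4373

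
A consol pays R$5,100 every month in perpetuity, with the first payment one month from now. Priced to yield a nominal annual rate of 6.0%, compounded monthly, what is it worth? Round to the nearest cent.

Periodic rate i = 0.06/12 = 0.005.
PV = PMT / i = 5100 / 0.005 = 1,020,000.0000

R$1,020,000.00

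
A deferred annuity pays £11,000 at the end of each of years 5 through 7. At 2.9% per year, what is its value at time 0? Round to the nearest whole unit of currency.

£27,806

Value one period before first payment (t=4): 11000 × [1 − (1+0.029)^(−3)] / 0.029 = 11000 × 2.834058 = 31,174.6431
Discount back 4 years: 31,174.6431 × (1+0.029)^(−4) = 31,174.6431 × 0.891946 = 27,806.0943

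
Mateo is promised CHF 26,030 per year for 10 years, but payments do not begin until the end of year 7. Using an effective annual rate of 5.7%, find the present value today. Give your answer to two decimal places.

CHF 139,348.67

Value one period before first payment (t=6): 26030 × [1 − (1+0.057)^(−10)] / 0.057 = 26030 × 7.465838 = 194,335.7726
PV₀ = 194,335.7726 / (1+0.057)^6 = 194,335.7726 / 1.394601 = 139,348.6698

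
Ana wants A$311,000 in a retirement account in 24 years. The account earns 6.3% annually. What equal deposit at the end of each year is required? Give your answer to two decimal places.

A$5,878.32

PMT = 311000 / ( [(1+0.063)^24 − 1] / 0.063 ) = 311000 / 52.906292 = 5,878.3179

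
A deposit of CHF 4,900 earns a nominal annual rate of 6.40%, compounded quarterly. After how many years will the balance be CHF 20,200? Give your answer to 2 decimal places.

Periodic rate i = 0.064/4 = 0.016.
(1+i)^n = 20200/4900 = 4.12245, so n = ln 4.12245 / ln 1.016 = 89.2343 quarters
= 89.2343/4 years

22.31 years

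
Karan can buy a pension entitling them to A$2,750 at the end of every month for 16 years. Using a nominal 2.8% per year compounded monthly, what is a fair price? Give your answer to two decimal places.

A$425,183.57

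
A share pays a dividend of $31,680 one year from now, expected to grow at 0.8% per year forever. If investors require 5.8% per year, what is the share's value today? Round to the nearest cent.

$633,600.00

PV = PMT / (i − g) = 31680 / (0.058 − 0.008) = 31680 / 0.050000 = 633,600.0000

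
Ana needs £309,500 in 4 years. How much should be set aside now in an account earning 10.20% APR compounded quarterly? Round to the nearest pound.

£206,866

With 4 periods per year: i = 0.0255, n = 16.
PV = FV·(1+i)^(−n) = 309,500 × 0.668389 = 206,866.4292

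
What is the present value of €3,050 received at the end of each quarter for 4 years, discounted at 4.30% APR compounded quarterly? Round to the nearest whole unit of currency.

With 4 periods per year: i = 0.01075, n = 16.
Annuity factor a(16|0.01075) = 14.627683; PV = 3050 × 14.627683 = 44,614.4343

€44,614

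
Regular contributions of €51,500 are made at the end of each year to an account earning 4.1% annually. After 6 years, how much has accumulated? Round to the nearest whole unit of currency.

€342,458

FV = 51500 × [(1+0.041)^6 − 1] / 0.041 = 51500 × 6.649671 = 342,458.0506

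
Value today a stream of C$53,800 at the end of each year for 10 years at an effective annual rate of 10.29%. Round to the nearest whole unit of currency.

C$326,499

PV = PMT · [1 − (1+i)^(−n)] / i = 53800 · 6.068758 = 326,499.1771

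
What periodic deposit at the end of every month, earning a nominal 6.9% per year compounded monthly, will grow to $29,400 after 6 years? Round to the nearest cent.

Periodic rate i = 0.069/12 = 0.00575; n = 6 × 12 = 72 periods.
PMT = 29400 / ( [(1+0.00575)^72 − 1] / 0.00575 ) = 29400 / 88.880763 = 330.7802

$330.78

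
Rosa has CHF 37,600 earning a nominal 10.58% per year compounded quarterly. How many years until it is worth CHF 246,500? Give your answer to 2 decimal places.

18.01 years

Periodic rate i = 0.1058/4 = 0.02645.
n = ln(246500/37600) / ln(1+0.02645) = ln(6.55585) / 0.026106 = 72.0271 quarters
= 72.0271/4 years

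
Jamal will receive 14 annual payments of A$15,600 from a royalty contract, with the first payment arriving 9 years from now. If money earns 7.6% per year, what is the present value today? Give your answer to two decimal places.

Value one period before first payment (t=8): 15600 × [1 − (1+0.076)^(−14)] / 0.076 = 15600 × 8.439279 = 131,652.7529
PV₀ = 131,652.7529 / (1+0.076)^8 = 131,652.7529 / 1.796794 = 73,270.9418

A$73,270.94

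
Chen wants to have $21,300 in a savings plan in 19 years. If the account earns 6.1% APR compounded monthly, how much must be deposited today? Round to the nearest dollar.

Periodic rate i = 0.061/12 = 0.00508333; n = 19 × 12 = 228 periods.
PV = FV·(1+i)^(−n) = 21,300 × 0.314722 = 6,703.5881

$6,704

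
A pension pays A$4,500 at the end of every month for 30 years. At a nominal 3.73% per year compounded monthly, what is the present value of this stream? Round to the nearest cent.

i = 0.0373/12 = 0.00310833 per month; n = 30·12 = 360.
PV = PMT · [1 − (1+i)^(−n)] / i = 4500 · 216.458908 = 974,065.0867

A$974,065.09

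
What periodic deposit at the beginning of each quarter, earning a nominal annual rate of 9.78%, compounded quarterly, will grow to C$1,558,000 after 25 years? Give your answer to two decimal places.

Periodic rate i = 0.0978/4 = 0.02445; n = 25 × 4 = 100 periods.
PMT = 1.558e+06 / ( [(1+0.02445)^100 − 1] / 0.02445 × (1+i) ) = 1.558e+06 / 427.225209 = 3,646.7885

C$3,646.79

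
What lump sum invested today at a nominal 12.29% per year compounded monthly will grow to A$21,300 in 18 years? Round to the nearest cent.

A$2,357.87

Periodic rate i = 0.1229/12 = 0.0102417; n = 18 × 12 = 216 periods.
PV = FV·(1+i)^(−n) = 21,300 × 0.110698 = 2,357.8699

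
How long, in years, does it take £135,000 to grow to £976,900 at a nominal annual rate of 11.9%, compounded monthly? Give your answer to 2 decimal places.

16.71 years

Periodic rate i = 0.119/12 = 0.00991667.
n = ln(976900/135000) / ln(1+0.00991667) = ln(7.23630) / 0.009868 = 200.5620 months
= 200.5620/12 years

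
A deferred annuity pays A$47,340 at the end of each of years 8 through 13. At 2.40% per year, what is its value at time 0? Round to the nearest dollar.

A$221,608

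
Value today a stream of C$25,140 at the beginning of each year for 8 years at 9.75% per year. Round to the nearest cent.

C$148,546.01

Annuity factor a(8|0.0975) × (1+i) = 5.908752; PV = 25140 × 5.908752 = 148,546.0141
(annuity-due: payments at period start, so ×(1+i).)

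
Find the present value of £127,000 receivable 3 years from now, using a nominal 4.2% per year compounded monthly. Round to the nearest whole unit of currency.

£111,990

With 12 periods per year: i = 0.0035, n = 36.
PV = FV·(1+i)^(−n) = 127,000 × 0.881809 = 111,989.7191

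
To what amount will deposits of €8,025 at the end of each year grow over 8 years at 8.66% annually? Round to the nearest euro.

Accumulation factor s(8|0.0866) = 10.893527; FV = 8025 × 10.893527 = 87,420.5551

€87,421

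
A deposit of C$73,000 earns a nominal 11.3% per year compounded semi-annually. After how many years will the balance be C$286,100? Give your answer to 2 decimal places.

12.43 years

Periodic rate i = 0.113/2 = 0.0565.
(1+i)^n = 286100/73000 = 3.91918, so n = ln 3.91918 / ln 1.0565 = 24.8516 half-years
= 24.8516/2 years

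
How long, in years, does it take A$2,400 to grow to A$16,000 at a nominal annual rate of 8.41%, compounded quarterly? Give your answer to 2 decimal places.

Periodic rate i = 0.0841/4 = 0.021025.
(1+i)^n = 16000/2400 = 6.66667, so n = ln 6.66667 / ln 1.02103 = 91.1769 quarters
= 91.1769/4 years

22.79 years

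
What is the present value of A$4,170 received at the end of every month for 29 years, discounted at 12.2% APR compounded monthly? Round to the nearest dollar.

With 12 periods per year: i = 0.0101667, n = 348.
Annuity factor a(348|0.0101667) = 95.449632; PV = 4170 × 95.449632 = 398,024.9664

A$398,025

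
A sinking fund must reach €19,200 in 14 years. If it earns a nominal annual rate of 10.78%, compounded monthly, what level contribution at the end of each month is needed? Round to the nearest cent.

€49.38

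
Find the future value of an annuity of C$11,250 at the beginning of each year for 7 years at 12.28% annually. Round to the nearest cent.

C$128,542.97

FV = 11250 × [(1+0.1228)^7 − 1] / 0.1228 × (1+i) = 11250 × 11.426042 = 128,542.9678
(annuity-due: payments at period start, so ×(1+i).)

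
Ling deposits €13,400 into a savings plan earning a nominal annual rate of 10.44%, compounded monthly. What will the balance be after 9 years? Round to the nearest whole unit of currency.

€34,151

With 12 periods per year: i = 0.0087, n = 108.
FV = PV·(1+i)^n = 13,400 × 2.548580 = 34,150.9703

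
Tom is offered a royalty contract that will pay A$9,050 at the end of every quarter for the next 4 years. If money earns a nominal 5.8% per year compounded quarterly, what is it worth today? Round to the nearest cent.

A$128,405.02

With 4 periods per year: i = 0.0145, n = 16.
Annuity factor a(16|0.0145) = 14.188400; PV = 9050 × 14.188400 = 128,405.0166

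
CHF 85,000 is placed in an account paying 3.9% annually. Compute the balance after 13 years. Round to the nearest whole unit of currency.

CHF 139,772

FV = 85,000 × (1 + 0.039)^13 = 139,772.2782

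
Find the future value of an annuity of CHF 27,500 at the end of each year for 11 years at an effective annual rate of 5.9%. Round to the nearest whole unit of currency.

FV = 27500 × [(1+0.059)^11 − 1] / 0.059 = 27500 × 14.893083 = 409,559.7804

CHF 409,560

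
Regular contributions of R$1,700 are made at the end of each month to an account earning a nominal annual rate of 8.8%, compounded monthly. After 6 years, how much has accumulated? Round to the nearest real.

R$160,482

Periodic rate i = 0.088/12 = 0.00733333; n = 6 × 12 = 72 periods.
FV = PMT · [(1+i)^n − 1] / i = 1700 · 94.401052 = 160,481.7889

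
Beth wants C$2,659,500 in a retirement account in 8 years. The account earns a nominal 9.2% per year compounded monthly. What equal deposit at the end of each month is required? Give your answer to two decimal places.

C$18,849.20

Periodic rate i = 0.092/12 = 0.00766667; n = 8 × 12 = 96 periods.
FV-annuity factor = 141.093514; PMT = 2.6595e+06 / 141.093514 = 18,849.2010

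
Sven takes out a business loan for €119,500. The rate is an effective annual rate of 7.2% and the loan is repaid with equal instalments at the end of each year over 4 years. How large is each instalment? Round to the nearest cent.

Annuity-PV factor = 3.371974; PMT = 119500 / 3.371974 = 35,439.1826

€35,439.18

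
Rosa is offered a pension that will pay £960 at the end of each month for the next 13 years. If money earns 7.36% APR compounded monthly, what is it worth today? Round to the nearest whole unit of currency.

i = 0.0736/12 = 0.00613333 per month; n = 13·12 = 156.
Annuity factor a(156|0.00613333) = 100.231917; PV = 960 × 100.231917 = 96,222.6407

£96,223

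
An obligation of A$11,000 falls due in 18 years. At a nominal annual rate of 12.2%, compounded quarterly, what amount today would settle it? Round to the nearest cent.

A$1,264.55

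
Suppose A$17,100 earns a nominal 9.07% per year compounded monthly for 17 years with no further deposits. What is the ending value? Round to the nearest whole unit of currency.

With 12 periods per year: i = 0.00755833, n = 204.
17,100 × (1+0.00755833)^204 = 17,100 × 4.646444 = 79,454.1847

A$79,454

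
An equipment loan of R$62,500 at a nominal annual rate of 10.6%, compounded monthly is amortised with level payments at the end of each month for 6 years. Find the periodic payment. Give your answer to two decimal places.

With 12 periods per year: i = 0.00883333, n = 72.
Annuity-PV factor = 53.107213; PMT = 62500 / 53.107213 = 1,176.8646

R$1,176.86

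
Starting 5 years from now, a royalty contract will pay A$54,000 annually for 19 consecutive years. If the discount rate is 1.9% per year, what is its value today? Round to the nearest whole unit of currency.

A$792,527

PV at t=4 (ordinary 19-year annuity): 54000 × a(19|0.019) = 54000 × 15.824030 = 854,497.5988
PV₀ = 854,497.5988 / (1+0.019)^4 = 854,497.5988 / 1.078194 = 792,527.0800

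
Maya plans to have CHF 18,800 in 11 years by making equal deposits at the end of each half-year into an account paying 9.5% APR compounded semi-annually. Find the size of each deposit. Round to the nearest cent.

i = 0.095/2 = 0.0475 per half-year; n = 11·2 = 22.
FV-annuity factor = 37.385334; PMT = 18800 / 37.385334 = 502.8710

CHF 502.87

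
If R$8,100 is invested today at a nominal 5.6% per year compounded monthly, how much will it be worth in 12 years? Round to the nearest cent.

R$15,836.24

With 12 periods per year: i = 0.00466667, n = 144.
FV = 8,100 × (1 + 0.00466667)^144 = 15,836.2390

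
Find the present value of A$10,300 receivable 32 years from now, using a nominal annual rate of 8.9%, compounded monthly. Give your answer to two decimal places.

With 12 periods per year: i = 0.00741667, n = 384.
Discount factor = (1+0.00741667)^(−384) = 0.058572; PV = 10,300 × 0.058572 = 603.2964

A$603.30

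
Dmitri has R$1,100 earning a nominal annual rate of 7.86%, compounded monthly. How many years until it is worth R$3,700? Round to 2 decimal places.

Periodic rate i = 0.0786/12 = 0.00655.
n = ln(3700/1100) / ln(1+0.00655) = ln(3.36364) / 0.006529 = 185.8001 months
= 185.8001/12 years

15.48 years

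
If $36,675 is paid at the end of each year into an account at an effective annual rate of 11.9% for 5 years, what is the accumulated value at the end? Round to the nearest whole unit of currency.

$232,528

Accumulation factor s(5|0.119) = 6.340236; FV = 36675 × 6.340236 = 232,528.1674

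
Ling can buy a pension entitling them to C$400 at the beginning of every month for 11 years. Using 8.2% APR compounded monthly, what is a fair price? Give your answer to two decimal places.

Periodic rate i = 0.082/12 = 0.00683333; n = 11 × 12 = 132 periods.
PV = PMT · [1 − (1+i)^(−n)] / i × (1+i) = 400 · 87.372891 = 34,949.1562
(Beginning-of-period payments → annuity-due factor ×(1+i).)

C$34,949.16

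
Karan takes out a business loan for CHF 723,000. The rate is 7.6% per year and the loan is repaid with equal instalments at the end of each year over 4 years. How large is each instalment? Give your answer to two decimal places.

Annuity-PV factor = 3.341832; PMT = 723000 / 3.341832 = 216,348.3937

CHF 216,348.39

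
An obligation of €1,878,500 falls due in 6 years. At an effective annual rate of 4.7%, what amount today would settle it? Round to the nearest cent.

€1,426,038.04

PV = 1,878,500 / (1 + 0.047)^6 = 1,878,500 / 1.317286 = 1,426,038.0358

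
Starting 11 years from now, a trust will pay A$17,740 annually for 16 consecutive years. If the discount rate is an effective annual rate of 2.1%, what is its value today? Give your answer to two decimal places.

PV at t=10 (ordinary 16-year annuity): 17740 × a(16|0.021) = 17740 × 13.470768 = 238,971.4202
Discount back 10 years: 238,971.4202 × (1+0.021)^(−10) = 238,971.4202 × 0.812349 = 194,128.1625

A$194,128.16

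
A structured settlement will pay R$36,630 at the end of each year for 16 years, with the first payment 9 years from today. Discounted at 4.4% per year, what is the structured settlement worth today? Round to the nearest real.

R$293,711

PV at t=8 (ordinary 16-year annuity): 36630 × a(16|0.044) = 36630 × 11.315862 = 414,500.0176
PV₀ = 414,500.0176 / (1+0.044)^8 = 414,500.0176 / 1.411250 = 293,711.2381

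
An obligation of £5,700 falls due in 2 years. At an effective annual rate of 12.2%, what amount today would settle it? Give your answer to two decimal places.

£4,527.82

PV = FV·(1+i)^(−n) = 5,700 × 0.794354 = 4,527.8199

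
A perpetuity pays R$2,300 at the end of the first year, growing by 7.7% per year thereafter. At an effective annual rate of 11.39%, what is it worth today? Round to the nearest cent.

PV = D₁/(r − g) = 2300/(0.1139 − 0.077) = 62,330.6233

R$62,330.62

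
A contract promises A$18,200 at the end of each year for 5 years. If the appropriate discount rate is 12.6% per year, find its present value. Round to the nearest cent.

A$64,643.34

PV = PMT · [1 − (1+i)^(−n)] / i = 18200 · 3.551832 = 64,643.3422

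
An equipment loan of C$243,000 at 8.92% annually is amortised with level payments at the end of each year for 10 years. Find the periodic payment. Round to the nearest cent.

C$37,731.06

Annuity-PV factor = 6.440318; PMT = 243000 / 6.440318 = 37,731.0553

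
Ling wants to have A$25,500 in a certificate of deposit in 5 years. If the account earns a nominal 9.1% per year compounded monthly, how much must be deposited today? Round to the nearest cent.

i = 0.091/12 = 0.00758333 per month; n = 5·12 = 60.
PV = 25,500 / (1 + 0.00758333)^60 = 25,500 / 1.573470 = 16,206.2179

A$16,206.22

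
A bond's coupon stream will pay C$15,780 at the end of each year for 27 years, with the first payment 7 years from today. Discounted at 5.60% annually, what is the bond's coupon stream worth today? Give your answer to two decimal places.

Value one period before first payment (t=6): 15780 × [1 − (1+0.056)^(−27)] / 0.056 = 15780 × 13.756177 = 217,072.4689
PV₀ = 217,072.4689 / (1+0.056)^6 = 217,072.4689 / 1.386703 = 156,538.5247

C$156,538.52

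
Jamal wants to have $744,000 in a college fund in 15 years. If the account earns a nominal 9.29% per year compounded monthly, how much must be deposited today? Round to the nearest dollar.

$185,658

i = 0.0929/12 = 0.00774167 per month; n = 15·12 = 180.
PV = FV·(1+i)^(−n) = 744,000 × 0.249541 = 185,658.2026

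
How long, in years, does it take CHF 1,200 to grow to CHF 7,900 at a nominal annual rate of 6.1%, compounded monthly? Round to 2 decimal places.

Periodic rate i = 0.061/12 = 0.00508333.
n = ln(7900/1200) / ln(1+0.00508333) = ln(6.58333) / 0.005070 = 371.6709 months
= 371.6709/12 years

30.97 years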